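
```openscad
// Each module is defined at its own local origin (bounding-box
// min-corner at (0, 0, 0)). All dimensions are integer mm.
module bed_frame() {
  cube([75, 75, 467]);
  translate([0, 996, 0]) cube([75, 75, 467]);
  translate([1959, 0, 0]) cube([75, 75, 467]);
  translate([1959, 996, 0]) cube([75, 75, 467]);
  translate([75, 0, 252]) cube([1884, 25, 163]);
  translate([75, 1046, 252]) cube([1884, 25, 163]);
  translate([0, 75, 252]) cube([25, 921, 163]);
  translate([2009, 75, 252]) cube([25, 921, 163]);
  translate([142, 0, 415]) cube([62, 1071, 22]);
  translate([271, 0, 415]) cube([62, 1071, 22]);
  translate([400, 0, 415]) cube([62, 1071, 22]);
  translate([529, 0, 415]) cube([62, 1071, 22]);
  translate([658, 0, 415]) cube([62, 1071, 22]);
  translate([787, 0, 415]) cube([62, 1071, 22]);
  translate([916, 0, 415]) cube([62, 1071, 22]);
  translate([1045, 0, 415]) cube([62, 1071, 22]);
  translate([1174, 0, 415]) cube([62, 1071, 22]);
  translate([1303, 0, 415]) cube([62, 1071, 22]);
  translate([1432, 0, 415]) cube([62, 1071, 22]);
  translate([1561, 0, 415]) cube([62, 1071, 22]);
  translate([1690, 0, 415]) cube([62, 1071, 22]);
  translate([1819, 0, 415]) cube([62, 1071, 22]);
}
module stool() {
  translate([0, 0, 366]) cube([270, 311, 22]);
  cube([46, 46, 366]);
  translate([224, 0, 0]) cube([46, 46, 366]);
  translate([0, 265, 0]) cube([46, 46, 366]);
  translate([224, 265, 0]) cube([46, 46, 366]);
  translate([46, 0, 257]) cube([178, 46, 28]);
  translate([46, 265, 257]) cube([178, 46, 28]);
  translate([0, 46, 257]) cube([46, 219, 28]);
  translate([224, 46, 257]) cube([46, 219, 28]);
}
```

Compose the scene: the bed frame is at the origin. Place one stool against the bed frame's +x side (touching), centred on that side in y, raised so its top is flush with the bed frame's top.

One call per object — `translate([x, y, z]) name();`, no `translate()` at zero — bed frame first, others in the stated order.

bed_frame();
translate([2034, 380, 79]) stool();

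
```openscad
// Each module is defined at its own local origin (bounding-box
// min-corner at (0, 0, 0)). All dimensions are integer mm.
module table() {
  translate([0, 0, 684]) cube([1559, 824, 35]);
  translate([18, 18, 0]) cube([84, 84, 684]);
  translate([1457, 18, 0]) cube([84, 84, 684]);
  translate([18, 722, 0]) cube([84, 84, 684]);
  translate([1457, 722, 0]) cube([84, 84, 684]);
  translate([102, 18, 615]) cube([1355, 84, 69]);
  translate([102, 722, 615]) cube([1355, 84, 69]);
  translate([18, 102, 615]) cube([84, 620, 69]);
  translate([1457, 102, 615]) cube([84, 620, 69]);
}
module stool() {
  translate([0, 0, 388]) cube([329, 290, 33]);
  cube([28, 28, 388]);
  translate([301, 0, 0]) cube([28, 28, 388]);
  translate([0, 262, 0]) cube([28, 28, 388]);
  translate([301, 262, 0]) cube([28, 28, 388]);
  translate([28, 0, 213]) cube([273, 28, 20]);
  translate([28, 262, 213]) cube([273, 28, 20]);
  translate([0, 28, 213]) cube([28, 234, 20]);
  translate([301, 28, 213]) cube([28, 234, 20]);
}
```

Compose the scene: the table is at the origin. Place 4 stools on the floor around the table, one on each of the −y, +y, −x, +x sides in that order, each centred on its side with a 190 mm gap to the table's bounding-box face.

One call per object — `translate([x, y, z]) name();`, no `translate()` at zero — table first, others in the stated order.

table();
translate([615, -480, 0]) stool();
translate([615, 1014, 0]) stool();
translate([-519, 267, 0]) stool();
translate([1749, 267, 0]) stool();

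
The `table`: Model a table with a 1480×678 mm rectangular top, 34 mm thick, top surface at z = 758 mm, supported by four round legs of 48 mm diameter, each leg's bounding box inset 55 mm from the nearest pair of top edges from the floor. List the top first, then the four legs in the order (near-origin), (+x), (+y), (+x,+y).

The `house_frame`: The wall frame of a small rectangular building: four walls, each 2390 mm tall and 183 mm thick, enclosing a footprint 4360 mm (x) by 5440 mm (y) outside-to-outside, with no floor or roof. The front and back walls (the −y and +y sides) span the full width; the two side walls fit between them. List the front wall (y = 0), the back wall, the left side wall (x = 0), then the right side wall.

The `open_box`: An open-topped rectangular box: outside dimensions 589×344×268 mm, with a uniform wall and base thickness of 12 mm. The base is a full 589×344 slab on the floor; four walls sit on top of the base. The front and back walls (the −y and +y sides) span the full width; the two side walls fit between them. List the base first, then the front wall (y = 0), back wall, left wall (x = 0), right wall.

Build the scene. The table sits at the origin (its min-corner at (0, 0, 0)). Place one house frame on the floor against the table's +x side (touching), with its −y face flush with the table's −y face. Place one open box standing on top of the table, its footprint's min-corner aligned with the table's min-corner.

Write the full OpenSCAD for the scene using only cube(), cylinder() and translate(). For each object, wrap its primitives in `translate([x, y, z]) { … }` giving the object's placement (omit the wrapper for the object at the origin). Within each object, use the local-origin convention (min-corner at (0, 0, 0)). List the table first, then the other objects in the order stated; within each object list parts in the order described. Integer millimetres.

translate([0, 0, 724]) cube([1480, 678, 34]);
translate([79, 79, 0]) cylinder(h = 724, r = 24);
translate([1401, 79, 0]) cylinder(h = 724, r = 24);
translate([79, 599, 0]) cylinder(h = 724, r = 24);
translate([1401, 599, 0]) cylinder(h = 724, r = 24);
translate([1480, 0, 0]) {
  cube([4360, 183, 2390]);
  translate([0, 5257, 0]) cube([4360, 183, 2390]);
  translate([0, 183, 0]) cube([183, 5074, 2390]);
  translate([4177, 183, 0]) cube([183, 5074, 2390]);
}
translate([0, 0, 758]) {
  cube([589, 344, 12]);
  translate([0, 0, 12]) cube([589, 12, 256]);
  translate([0, 332, 12]) cube([589, 12, 256]);
  translate([0, 12, 12]) cube([12, 320, 256]);
  translate([577, 12, 12]) cube([12, 320, 256]);
}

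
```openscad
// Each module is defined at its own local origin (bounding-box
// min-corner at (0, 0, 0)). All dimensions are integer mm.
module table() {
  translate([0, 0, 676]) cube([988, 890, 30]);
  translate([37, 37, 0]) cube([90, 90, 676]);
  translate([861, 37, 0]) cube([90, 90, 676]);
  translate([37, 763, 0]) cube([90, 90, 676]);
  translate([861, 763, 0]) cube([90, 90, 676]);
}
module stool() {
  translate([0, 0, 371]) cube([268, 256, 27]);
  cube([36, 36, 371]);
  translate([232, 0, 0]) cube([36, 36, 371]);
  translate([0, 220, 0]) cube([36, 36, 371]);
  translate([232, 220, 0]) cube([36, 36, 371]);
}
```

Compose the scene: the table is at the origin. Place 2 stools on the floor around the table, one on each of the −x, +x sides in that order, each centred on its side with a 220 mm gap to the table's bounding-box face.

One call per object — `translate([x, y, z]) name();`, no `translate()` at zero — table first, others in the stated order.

table();
translate([-488, 317, 0]) stool();
translate([1208, 317, 0]) stool();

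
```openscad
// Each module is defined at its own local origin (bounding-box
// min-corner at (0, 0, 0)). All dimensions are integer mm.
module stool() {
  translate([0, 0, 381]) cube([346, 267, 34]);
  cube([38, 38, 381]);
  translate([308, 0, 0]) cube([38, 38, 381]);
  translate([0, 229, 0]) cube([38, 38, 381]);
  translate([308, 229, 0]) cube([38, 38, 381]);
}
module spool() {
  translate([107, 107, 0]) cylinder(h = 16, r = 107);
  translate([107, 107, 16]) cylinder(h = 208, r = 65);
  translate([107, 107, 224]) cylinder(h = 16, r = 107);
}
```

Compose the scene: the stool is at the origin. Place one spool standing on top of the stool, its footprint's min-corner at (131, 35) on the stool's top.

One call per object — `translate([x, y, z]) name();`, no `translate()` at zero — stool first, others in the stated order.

stool();
translate([131, 35, 415]) spool();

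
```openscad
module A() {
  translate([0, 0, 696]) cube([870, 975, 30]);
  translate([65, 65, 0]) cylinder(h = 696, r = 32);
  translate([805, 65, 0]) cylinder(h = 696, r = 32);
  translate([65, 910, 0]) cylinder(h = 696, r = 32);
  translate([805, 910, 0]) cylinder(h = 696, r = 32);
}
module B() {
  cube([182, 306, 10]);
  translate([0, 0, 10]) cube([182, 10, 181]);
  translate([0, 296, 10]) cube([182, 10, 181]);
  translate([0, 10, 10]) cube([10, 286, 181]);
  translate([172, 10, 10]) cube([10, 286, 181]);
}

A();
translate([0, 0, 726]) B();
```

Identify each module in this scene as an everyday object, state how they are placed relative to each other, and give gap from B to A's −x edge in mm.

The open box's min-x is at 0; the table's min-x is 0; gap = 0 mm.

A is a table. B is an open box. The open box is on top of the table. The gap from the open box to the table's −x edge is 0 mm.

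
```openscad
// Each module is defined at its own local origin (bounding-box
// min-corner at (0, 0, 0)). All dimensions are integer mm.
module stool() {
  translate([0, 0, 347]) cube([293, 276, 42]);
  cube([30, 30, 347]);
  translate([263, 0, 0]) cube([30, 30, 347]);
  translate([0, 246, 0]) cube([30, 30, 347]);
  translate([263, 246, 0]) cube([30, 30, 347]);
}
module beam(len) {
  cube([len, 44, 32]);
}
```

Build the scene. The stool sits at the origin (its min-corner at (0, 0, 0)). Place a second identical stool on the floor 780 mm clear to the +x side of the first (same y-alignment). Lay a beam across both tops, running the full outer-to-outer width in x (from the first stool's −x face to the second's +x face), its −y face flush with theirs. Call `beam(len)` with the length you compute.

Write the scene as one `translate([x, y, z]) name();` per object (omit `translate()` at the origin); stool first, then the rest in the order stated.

stool();
translate([1073, 0, 0]) stool();
translate([0, 0, 389]) beam(1366);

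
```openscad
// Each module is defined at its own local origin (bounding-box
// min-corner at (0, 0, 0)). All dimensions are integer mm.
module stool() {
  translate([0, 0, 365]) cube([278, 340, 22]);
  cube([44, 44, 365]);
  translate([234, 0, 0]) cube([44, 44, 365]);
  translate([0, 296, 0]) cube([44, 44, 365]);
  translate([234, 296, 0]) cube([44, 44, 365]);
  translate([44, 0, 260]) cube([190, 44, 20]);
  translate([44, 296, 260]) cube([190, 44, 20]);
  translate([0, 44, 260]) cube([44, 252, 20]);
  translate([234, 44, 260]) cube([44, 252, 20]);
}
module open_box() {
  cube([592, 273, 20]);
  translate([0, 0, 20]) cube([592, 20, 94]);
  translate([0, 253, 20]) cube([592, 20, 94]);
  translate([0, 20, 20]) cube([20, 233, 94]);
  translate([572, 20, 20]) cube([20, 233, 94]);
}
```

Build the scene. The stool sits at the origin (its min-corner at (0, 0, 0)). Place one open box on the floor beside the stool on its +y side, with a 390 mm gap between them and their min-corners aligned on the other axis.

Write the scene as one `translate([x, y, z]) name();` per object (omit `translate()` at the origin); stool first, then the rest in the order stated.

stool();
translate([0, 730, 0]) open_box();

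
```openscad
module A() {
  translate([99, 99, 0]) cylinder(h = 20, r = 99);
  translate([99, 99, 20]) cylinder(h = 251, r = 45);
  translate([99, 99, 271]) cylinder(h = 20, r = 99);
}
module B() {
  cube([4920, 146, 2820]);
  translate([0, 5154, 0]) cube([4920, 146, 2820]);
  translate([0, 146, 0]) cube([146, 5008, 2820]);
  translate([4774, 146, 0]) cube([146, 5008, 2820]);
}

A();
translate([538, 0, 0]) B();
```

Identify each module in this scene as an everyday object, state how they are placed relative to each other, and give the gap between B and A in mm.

The house frame's nearest face is 340 mm from the spool's +x face.

A is a spool. B is a house frame. The house frame is on the floor beside the spool on its +x side. The gap between the house frame and the spool is 340 mm.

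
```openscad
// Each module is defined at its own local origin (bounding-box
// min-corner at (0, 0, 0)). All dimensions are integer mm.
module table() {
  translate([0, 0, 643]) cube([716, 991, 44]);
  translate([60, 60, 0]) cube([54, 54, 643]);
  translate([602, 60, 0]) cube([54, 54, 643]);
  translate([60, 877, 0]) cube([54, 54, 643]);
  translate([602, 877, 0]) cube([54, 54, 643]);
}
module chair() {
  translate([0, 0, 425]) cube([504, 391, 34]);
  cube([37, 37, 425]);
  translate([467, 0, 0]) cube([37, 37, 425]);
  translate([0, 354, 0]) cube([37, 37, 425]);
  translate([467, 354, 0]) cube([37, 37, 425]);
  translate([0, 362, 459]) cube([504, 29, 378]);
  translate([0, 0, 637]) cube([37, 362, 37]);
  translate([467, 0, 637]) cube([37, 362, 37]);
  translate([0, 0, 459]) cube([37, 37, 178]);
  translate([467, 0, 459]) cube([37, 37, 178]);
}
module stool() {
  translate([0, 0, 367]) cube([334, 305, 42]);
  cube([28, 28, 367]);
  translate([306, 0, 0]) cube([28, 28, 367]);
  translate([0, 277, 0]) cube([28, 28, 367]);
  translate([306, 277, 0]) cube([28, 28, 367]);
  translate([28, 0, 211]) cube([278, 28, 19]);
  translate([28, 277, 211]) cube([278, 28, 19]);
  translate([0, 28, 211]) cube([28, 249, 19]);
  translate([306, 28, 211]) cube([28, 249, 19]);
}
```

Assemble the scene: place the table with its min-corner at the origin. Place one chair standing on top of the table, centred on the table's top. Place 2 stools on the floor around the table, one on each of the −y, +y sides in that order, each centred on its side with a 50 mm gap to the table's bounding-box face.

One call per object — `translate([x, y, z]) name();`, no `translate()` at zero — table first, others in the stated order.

table();
translate([106, 300, 687]) chair();
translate([191, -355, 0]) stool();
translate([191, 1041, 0]) stool();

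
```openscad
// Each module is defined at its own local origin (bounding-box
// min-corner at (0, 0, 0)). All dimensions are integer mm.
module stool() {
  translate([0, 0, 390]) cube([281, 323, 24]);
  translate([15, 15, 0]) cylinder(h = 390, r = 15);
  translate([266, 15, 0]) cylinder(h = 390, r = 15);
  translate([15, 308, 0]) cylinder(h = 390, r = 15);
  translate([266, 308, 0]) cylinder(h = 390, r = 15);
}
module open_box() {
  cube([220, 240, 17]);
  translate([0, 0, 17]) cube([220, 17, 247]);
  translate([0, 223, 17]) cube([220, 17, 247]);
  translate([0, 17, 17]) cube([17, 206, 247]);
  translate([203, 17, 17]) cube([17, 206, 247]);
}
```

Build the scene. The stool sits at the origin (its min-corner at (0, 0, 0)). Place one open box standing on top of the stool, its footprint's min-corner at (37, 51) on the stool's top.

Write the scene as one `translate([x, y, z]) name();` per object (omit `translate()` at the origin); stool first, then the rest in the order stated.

stool();
translate([37, 51, 414]) open_box();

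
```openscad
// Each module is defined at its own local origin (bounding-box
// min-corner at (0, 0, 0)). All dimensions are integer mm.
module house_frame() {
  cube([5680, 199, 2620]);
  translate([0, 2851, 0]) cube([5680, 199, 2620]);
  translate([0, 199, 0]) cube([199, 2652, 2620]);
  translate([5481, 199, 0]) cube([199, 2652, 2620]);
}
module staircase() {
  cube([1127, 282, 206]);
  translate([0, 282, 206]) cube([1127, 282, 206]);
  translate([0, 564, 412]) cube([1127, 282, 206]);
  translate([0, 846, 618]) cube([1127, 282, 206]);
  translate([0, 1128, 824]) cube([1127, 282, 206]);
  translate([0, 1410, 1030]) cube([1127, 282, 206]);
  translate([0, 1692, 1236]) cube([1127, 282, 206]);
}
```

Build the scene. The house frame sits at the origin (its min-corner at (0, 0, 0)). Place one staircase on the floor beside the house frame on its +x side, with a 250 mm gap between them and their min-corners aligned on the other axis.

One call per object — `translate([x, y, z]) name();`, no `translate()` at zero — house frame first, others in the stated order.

house_frame();
translate([5930, 0, 0]) staircase();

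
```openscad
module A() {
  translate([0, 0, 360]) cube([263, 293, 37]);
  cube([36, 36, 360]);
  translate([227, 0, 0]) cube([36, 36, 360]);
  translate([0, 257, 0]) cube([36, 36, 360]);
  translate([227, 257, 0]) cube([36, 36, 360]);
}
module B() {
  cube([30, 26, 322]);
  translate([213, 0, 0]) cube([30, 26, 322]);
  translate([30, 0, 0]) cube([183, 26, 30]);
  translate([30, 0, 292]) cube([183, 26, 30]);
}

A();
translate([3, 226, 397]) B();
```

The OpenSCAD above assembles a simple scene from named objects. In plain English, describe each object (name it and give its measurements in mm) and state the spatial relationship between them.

A is a four-legged stool. The seat is 263×293 mm, 37 mm thick, top at z = 397 mm. It stands on four square legs, each 36×36 mm in cross-section, from z = 0 to the seat underside, each flush with a corner of the seat.

B is a rectangular picture frame lying in the x–z plane (depth along y). The opening is 183 mm wide (x) by 262 mm tall (z), surrounded by a border 30 mm wide on all four sides. The frame is 26 mm deep and is made of two full-height vertical stiles with two horizontal rails fitted between them.

The picture frame is on top of the stool.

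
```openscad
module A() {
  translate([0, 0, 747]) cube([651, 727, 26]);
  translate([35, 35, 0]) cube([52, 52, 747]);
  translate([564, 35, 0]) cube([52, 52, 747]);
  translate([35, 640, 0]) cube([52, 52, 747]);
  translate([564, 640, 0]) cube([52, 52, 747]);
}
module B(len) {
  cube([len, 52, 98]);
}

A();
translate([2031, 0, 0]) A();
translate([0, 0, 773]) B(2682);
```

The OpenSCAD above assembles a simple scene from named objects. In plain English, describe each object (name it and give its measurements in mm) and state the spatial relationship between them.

A is a table with a 651×727 mm rectangular top, 26 mm thick, top surface at z = 773 mm, supported by four 52×52 mm square legs, each inset 35 mm from the nearest pair of top edges, running from the floor.

B is a rectangular beam 2682 mm long (x), 52 mm deep (y), 98 mm thick (z).

The beam spans the tops of two tables placed 1380 mm apart, resting at z = 773 mm.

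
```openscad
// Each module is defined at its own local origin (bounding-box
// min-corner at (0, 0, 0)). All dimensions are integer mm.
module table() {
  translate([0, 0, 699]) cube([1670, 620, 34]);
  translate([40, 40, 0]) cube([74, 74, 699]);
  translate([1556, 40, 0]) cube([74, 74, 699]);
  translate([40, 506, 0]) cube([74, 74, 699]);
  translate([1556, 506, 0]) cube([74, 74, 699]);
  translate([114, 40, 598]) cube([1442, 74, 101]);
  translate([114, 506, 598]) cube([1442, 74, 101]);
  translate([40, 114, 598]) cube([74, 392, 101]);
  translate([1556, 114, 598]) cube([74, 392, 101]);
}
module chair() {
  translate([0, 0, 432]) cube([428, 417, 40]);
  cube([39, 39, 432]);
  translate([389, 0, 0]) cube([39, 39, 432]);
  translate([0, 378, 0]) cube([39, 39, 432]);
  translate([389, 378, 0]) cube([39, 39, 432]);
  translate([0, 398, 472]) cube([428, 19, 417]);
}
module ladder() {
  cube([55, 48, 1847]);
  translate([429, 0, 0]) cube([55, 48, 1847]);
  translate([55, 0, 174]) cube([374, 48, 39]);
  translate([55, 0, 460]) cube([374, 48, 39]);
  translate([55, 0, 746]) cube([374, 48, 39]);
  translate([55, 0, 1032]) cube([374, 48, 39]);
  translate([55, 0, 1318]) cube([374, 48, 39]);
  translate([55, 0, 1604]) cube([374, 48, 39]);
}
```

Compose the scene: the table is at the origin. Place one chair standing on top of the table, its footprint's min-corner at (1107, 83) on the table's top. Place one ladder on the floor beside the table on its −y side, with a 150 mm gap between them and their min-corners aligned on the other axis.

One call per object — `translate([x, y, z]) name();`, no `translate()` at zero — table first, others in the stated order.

table();
translate([1107, 83, 733]) chair();
translate([0, -198, 0]) ladder();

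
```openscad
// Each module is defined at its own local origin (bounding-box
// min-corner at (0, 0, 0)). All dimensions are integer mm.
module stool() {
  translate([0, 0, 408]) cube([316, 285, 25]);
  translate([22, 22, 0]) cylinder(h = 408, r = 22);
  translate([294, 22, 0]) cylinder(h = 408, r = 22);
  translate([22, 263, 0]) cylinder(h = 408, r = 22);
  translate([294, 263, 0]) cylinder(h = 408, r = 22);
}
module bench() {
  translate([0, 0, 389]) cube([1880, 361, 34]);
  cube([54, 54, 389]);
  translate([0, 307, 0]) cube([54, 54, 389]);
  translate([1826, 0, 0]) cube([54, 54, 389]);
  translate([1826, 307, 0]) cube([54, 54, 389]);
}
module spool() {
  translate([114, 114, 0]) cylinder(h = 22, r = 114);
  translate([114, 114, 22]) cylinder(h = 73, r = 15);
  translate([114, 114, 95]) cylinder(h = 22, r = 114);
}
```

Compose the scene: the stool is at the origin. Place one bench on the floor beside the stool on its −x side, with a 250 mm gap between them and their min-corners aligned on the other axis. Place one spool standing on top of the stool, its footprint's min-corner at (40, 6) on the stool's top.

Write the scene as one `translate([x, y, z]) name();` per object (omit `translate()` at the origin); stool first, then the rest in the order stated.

stool();
translate([-2130, 0, 0]) bench();
translate([40, 6, 433]) spool();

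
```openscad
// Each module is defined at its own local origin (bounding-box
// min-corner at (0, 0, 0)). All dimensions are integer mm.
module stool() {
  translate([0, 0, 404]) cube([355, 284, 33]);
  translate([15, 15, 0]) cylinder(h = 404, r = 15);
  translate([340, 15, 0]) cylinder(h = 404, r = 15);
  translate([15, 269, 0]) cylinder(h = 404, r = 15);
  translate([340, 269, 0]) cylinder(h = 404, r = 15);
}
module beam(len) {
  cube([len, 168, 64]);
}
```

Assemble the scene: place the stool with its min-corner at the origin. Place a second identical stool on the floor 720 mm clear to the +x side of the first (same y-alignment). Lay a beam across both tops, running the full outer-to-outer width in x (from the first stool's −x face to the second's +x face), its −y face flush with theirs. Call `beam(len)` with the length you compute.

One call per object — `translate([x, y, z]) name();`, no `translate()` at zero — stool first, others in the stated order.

stool();
translate([1075, 0, 0]) stool();
translate([0, 0, 437]) beam(1430);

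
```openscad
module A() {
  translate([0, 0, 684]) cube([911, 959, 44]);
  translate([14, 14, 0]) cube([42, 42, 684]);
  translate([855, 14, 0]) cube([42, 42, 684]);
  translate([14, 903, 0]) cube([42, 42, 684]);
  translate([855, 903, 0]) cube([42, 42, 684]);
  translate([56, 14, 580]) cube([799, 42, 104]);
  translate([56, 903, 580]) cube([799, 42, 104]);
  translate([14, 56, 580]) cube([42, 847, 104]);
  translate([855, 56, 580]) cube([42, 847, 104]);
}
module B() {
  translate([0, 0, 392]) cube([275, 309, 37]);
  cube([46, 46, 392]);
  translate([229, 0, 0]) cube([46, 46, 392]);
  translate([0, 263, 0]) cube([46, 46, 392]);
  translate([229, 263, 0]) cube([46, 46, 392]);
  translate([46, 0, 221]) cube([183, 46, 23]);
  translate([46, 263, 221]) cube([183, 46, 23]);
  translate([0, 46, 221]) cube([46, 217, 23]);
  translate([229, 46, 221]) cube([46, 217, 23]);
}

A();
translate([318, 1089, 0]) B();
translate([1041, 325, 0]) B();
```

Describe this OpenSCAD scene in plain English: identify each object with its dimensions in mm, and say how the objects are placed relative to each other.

A is a table with a 911×959 mm rectangular top, 44 mm thick, top surface at z = 728 mm, supported by four 42×42 mm square legs, each inset 14 mm from the nearest pair of top edges, running from the floor. Four apron rails, 42 mm thick and 104 mm tall, run between adjacent legs with their top edges flush with the underside of the top and their outer faces flush with the legs' outer faces.

B is a four-legged stool. The seat is a 275×309×37 mm slab whose top surface is at z = 429 mm; four square legs, each 46×46 mm in cross-section, run from the floor (z = 0) to the underside of the seat, each flush with a corner of the seat. Four stretchers, 46 mm wide and 23 mm tall, connect adjacent legs with their undersides at z = 221 mm, each running between the inner faces of the legs it joins and aligned with the legs' outer faces on the other axis.

Two stools sit around the table at the +y, +x sides.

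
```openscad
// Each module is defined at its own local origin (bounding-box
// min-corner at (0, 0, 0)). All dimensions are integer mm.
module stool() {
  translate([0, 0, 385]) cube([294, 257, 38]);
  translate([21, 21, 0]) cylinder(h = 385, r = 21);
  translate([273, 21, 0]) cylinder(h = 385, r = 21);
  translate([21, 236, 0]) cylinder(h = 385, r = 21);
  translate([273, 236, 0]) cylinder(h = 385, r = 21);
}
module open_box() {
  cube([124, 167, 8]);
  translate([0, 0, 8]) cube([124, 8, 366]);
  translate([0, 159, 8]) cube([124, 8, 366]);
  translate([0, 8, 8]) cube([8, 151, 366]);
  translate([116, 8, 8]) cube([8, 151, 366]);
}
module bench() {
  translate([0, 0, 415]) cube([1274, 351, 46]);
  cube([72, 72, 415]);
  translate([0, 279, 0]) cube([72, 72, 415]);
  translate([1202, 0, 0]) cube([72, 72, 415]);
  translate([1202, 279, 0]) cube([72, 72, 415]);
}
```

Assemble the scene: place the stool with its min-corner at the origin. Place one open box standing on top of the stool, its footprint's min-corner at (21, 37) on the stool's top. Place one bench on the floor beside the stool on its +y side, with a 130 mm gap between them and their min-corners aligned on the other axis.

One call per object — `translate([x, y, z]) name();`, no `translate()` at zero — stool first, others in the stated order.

stool();
translate([21, 37, 423]) open_box();
translate([0, 387, 0]) bench();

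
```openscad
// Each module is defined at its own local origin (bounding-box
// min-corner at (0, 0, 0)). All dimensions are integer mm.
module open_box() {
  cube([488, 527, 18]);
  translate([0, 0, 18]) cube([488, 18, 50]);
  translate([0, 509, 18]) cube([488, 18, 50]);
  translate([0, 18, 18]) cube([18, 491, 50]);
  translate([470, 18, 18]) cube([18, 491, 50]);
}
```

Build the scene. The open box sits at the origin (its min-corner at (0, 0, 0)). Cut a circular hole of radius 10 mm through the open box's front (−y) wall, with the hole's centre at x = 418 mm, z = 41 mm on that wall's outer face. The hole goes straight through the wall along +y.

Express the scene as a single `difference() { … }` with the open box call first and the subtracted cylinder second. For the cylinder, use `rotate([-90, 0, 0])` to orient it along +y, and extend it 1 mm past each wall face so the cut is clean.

difference() {
  open_box();
  translate([418, -1, 41]) rotate([-90, 0, 0]) cylinder(h = 20, r = 10);
}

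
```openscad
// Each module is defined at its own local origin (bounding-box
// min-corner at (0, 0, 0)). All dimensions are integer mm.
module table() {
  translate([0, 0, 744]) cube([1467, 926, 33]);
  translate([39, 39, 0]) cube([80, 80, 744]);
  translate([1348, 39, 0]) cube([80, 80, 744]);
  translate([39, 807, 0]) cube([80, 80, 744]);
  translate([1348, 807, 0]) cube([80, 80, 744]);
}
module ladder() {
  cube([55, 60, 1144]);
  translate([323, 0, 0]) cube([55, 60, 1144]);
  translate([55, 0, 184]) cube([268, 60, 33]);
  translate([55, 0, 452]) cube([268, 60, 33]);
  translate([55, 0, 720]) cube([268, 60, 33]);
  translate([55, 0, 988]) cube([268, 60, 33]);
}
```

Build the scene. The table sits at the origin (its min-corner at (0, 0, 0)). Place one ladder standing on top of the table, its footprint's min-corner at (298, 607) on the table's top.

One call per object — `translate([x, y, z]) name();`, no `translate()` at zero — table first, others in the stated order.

table();
translate([298, 607, 777]) ladder();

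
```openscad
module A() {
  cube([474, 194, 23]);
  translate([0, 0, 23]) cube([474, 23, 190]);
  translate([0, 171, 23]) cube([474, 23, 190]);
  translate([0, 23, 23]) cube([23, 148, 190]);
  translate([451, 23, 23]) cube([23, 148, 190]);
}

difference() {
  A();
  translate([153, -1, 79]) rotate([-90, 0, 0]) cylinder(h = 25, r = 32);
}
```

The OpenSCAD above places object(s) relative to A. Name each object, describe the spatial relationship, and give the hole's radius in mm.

A is an open box. The open box has a circular hole through its front wall. The hole's radius is 32 mm.

The subtracted cylinder has r = 32 mm.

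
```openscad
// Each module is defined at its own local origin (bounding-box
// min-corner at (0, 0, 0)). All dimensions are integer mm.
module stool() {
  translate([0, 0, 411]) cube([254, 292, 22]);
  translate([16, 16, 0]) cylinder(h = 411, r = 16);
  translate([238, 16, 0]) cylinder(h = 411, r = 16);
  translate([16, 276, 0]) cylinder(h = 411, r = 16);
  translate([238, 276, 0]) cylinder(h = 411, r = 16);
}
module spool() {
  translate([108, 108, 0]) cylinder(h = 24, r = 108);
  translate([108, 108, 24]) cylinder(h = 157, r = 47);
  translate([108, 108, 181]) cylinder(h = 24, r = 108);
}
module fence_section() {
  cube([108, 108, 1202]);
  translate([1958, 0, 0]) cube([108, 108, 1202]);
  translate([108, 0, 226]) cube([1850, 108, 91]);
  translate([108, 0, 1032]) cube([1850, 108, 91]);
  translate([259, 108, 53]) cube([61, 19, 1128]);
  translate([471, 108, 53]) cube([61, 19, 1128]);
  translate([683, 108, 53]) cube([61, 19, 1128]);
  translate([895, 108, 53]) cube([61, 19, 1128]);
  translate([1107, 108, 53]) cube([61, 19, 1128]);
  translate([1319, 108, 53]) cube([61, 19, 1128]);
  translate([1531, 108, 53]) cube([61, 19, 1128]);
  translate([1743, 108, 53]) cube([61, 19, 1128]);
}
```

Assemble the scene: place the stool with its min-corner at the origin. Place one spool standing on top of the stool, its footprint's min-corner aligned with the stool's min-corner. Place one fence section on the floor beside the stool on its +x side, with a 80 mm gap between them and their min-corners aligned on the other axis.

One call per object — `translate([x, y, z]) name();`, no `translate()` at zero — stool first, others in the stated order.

stool();
translate([0, 0, 433]) spool();
translate([334, 0, 0]) fence_section();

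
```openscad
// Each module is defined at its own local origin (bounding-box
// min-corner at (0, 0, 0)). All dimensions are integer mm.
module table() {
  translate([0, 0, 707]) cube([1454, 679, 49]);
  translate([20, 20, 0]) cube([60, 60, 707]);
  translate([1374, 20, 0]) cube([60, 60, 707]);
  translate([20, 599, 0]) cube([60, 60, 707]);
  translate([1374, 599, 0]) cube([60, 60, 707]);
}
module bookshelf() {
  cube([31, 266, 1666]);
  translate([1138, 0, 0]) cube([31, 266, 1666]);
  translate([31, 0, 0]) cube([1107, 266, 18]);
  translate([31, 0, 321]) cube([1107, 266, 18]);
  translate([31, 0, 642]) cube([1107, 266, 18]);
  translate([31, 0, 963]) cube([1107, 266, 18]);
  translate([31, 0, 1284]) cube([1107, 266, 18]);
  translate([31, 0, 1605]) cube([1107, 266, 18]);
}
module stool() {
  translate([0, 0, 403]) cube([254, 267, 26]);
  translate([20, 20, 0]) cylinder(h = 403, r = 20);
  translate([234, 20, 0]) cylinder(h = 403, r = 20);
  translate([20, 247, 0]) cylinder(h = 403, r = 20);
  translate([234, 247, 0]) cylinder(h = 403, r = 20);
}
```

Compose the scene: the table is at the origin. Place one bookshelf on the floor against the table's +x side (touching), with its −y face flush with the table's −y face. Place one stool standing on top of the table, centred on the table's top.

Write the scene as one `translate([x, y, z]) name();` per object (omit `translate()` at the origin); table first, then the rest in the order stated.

table();
translate([1454, 0, 0]) bookshelf();
translate([600, 206, 756]) stool();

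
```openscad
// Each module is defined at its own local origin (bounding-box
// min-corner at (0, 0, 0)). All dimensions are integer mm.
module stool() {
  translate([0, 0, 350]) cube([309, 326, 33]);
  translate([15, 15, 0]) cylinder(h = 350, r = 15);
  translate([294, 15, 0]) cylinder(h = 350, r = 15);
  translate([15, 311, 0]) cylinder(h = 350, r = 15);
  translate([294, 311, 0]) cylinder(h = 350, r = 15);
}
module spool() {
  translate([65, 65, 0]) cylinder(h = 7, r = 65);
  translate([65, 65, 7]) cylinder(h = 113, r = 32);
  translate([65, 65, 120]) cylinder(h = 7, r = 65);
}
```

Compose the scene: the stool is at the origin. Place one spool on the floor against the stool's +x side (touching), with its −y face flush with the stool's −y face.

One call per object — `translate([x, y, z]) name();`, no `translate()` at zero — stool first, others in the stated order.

stool();
translate([309, 0, 0]) spool();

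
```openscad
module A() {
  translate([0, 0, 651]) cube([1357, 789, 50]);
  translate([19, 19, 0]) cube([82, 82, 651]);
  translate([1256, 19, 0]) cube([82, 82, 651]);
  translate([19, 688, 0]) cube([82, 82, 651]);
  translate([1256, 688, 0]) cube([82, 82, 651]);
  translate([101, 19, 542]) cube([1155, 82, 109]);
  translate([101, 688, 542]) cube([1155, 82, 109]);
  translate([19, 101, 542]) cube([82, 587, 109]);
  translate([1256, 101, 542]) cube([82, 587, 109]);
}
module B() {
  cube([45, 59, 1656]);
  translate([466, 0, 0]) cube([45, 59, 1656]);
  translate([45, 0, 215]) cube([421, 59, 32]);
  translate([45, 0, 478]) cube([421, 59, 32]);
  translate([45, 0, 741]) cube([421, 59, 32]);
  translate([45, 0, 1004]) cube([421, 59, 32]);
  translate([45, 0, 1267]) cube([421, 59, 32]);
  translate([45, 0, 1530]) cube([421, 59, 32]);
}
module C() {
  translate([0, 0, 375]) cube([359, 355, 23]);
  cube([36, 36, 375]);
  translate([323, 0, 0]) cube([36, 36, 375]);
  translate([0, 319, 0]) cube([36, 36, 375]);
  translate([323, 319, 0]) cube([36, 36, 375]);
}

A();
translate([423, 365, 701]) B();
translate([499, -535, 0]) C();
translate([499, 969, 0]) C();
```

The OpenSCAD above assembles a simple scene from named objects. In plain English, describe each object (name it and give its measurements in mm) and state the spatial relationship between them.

A is a table with a 1357×789 mm rectangular top, 50 mm thick, top surface at z = 701 mm, supported by four 82×82 mm square legs, each inset 19 mm from the nearest pair of top edges, running from the floor. Four apron rails, 82 mm thick and 109 mm tall, run between adjacent legs with their top edges flush with the underside of the top and their outer faces flush with the legs' outer faces.

B is a straight ladder. Two 45×59 mm vertical rails, 1656 mm tall, stand 511 mm apart (outside-to-outside) with their front faces coplanar on the −y side. 6 rungs, each 59 mm deep and 32 mm tall, span between the inner faces of the rails, front faces flush with the rails. The lowest rung's underside is at z = 215 mm and rungs are spaced 263 mm apart (underside to underside).

C is a four-legged stool. The seat is a 359×355×23 mm slab whose top surface is at z = 398 mm; four square legs, each 36×36 mm in cross-section, run from the floor (z = 0) to the underside of the seat, each flush with a corner of the seat.

The ladder is on top of the table, centred. Two stools sit around the table at the −y, +y sides.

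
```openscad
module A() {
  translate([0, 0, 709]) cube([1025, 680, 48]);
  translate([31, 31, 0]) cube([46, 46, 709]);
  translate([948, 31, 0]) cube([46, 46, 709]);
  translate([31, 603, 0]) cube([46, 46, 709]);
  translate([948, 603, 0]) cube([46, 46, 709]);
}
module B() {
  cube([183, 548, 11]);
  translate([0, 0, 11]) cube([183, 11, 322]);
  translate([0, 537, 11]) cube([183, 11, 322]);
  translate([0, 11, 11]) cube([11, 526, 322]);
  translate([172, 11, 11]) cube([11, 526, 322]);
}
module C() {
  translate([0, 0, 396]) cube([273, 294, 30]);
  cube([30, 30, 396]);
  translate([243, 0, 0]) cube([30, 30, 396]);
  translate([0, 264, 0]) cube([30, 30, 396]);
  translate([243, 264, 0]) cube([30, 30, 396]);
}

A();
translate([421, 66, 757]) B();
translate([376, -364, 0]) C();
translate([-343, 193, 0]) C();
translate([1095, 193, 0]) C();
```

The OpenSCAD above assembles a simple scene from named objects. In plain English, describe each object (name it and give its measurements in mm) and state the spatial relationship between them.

A is a table with a 1025×680 mm rectangular top, 48 mm thick, top surface at z = 757 mm, supported by four 46×46 mm square legs, each inset 31 mm from the nearest pair of top edges, running from the floor.

B is an open storage box with external size 183×548×333 mm and wall thickness 11 mm (the base is also 11 mm thick). The base covers the whole footprint; the four walls stand on the base, with the y-facing walls full-width and the x-facing walls fitting between their inner faces.

C is a simple wooden stool: a rectangular seat 273 mm (x) by 294 mm (y), 30 mm thick, top face at z = 426 mm, on four square legs, each 30×30 mm in cross-section. The legs rest on z = 0, each flush with a corner of the seat.

The open box is on top of the table, centred. Three stools sit around the table at the −y, −x, +x sides.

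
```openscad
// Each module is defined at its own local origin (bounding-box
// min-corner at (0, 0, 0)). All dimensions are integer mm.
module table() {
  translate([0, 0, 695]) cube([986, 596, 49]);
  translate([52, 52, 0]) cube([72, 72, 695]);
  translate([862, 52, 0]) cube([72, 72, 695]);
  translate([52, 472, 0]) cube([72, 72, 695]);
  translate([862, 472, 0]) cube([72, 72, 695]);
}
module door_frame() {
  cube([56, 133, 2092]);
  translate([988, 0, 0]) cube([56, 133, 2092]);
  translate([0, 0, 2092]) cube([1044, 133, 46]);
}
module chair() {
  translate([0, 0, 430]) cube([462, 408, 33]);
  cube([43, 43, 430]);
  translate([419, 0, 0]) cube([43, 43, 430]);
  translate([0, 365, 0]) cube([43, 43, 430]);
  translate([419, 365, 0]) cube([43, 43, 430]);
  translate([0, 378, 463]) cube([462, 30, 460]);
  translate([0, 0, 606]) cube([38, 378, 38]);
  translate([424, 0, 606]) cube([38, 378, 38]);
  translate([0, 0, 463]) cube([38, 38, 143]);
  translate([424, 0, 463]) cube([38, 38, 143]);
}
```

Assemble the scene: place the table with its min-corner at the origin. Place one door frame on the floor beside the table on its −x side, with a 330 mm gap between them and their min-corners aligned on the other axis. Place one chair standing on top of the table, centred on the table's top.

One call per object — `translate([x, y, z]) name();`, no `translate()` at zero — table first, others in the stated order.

table();
translate([-1374, 0, 0]) door_frame();
translate([262, 94, 744]) chair();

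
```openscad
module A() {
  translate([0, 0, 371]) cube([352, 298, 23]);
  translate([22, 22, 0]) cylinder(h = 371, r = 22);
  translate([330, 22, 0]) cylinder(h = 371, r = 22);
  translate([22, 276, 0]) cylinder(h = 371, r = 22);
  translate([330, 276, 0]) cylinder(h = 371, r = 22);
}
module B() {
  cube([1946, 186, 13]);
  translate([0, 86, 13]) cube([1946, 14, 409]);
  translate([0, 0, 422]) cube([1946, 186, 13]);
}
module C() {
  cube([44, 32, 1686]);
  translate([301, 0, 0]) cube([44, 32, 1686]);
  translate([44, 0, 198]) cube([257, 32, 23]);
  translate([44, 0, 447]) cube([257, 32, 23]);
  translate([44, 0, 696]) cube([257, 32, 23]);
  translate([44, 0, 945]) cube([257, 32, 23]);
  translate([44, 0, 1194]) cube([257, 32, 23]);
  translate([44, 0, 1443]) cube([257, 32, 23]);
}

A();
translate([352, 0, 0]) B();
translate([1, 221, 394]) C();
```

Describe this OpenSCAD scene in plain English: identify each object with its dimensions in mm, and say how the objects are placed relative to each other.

A is a four-legged stool. The seat is 352×298 mm, 23 mm thick, top at z = 394 mm. It stands on four round legs, each 44 mm in diameter, from z = 0 to the seat underside, each leg's axis is inset half a diameter from the nearest pair of seat edges (so the leg's bounding box is flush with the corner).

B is an I-beam lying along x, 1946 mm long. Overall section height 435 mm. Two flanges 186 mm wide (y) and 13 mm thick, one on the floor and one at the top; a web 14 mm thick runs between them, centred on the flange width.

C is a straight ladder. Two 44×32 mm vertical rails, 1686 mm tall, stand 345 mm apart (outside-to-outside) with their front faces coplanar on the −y side. 6 rungs, each 32 mm deep and 23 mm tall, span between the inner faces of the rails, front faces flush with the rails. The lowest rung's underside is at z = 198 mm and rungs are spaced 249 mm apart (underside to underside).

The I-beam is against the stool's +x side, with their −y faces flush. The ladder is on top of the stool.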